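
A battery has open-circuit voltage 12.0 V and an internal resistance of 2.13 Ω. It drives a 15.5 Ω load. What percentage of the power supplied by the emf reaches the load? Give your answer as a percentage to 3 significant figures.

87.9 %

η = P_load/(P_load+P_int) = I²R/(I²R+I²r) = R/(R+r) — the I² cancels for series elements.
η = R / (R + r) = 15.5 / (15.5 + 2.13) = 0.8792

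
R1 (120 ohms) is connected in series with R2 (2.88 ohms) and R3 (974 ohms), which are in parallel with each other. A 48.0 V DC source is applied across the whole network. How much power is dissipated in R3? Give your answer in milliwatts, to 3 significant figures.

1.29 mW

Replace R2 and R3 with their parallel equivalent so the circuit becomes R1 in series with R_p.
R_p = (2.88×974)/(2.88+974) = 2.872 Ω
R_total = 120 + 2.872 = 122.9 Ω
I = V / R_total = 48.0 / 122.9 = 0.3907 A
Voltage across the parallel pair: V_p = I × R_p = 0.3907 × 2.872 = 1.122 V
With V_p across R3, its power is V_p²/R3.
P_R3 = (1.122)² / 974 = 0.001292 W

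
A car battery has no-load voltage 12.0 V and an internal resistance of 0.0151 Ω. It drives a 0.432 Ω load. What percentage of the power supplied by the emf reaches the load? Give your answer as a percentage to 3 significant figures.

96.6 %

The source delivers εI, of which I²R reaches the load and I²r is lost; since I is common, η = R/(R+r).
η = R / (R + r) = 0.432 / (0.432 + 0.0151) = 0.9662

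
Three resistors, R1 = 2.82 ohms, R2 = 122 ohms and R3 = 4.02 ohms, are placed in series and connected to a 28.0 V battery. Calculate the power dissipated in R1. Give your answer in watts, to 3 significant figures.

0.133 W

The current is common to all series resistors; compute it, then apply P = I²R for the target.
R_total = 2.82 + 122 + 4.02 = 128.8 Ω
I = V / R_total = 28.0 / 128.8 = 0.2173 A
P_R1 = I² × R1 = (0.2173)² × 2.82 = 0.1332 W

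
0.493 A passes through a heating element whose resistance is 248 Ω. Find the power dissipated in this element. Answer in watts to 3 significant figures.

60.3 W

Knowing I and R, the power is just I²R — no need to find V first.
P = (0.4930 A)² × 248 Ω = 60.28 W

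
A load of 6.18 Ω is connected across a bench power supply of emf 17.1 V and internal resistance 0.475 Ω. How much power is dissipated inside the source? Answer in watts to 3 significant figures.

3.14 W

Internal loss is I²r, with I set by the total series resistance r+R.
I = ε / (r + R) = 17.1 / (0.475 + 6.18) = 2.569 A
P_int = I² r = (2.569)² × 0.475 = 3.136 W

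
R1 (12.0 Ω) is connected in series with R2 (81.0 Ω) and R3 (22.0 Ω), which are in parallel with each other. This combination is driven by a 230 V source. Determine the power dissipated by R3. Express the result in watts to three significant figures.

838 W

Collapse R2‖R3 to a single equivalent, reducing the network to two series elements.
R_p = (81.0×22.0)/(81.0+22.0) = 17.30 Ω
R_total = 12.0 + 17.30 = 29.30 Ω
I = V / R_total = 230 / 29.30 = 7.850 A
Voltage across the parallel pair: V_p = I × R_p = 7.850 × 17.30 = 135.8 V
R3 is across V_p, so use P = V²/R for that branch.
P_R3 = (135.8)² / 22.0 = 838.3 W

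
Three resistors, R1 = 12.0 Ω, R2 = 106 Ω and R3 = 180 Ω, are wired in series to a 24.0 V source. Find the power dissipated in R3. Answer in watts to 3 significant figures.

Every series element carries the same I. Get I from the total resistance, then P = I² × R3.
R_total = 12.0 + 106 + 180 = 298.0 Ω
I = V / R_total = 24.0 / 298.0 = 0.08054 A
P_R3 = I² × R3 = (0.08054)² × 180 = 1.168 W

1.17 W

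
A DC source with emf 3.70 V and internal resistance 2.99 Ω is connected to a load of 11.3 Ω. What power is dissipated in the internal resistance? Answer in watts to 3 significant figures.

The internal resistance carries the same current as the load; P_int = I²r.
I = ε / (r + R) = 3.70 / (2.99 + 11.3) = 0.2589 A
P_int = I² r = (0.2589)² × 2.99 = 0.2005 W

0.200 W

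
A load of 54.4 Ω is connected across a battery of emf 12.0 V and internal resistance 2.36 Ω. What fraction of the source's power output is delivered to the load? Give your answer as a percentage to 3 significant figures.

Efficiency is P_load / P_total. With a series r and R sharing the same I, P = I²R for each, so η = R/(R+r).
η = R / (R + r) = 54.4 / (54.4 + 2.36) = 0.9584

95.8 %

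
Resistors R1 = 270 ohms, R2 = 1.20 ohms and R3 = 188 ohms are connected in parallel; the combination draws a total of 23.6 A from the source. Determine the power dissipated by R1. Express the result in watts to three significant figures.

We need the common branch voltage; get it from I_total × R_eq, then P = V²/R for the branch.
1/R_eq = 1/270 + 1/1.20 + 1/188 ⇒ R_eq = 1.187 Ω
V = I_total × R_eq = 23.60 × 1.187 = 28.02 V
P_R1 = V² / R1 = (28.02)² / 270 = 2.907 W

2.91 W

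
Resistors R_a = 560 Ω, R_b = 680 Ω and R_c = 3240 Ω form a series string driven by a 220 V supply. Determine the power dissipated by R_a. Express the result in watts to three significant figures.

Series elements share the same current, so find I first, then use P = I²R.
R_total = 560 + 680 + 3240 = 4480 Ω
I = V / R_total = 220 / 4480 = 0.04911 A
P_R_a = I² × R_a = (0.04911)² × 560 = 1.350 W

1.35 W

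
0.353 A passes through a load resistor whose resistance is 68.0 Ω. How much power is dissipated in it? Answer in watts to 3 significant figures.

8.47 W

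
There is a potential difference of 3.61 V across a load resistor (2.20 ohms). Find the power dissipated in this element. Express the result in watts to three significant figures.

5.92 W

With V across and R both known, P = V²/R gives the dissipation directly.
P = (3.61 V)² / 2.20 Ω = 5.924 W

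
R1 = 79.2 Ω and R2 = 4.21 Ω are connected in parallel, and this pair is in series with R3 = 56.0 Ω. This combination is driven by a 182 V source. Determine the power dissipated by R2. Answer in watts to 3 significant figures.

First find R_p for the parallel pair, then treat R_p + R3 as a series loop.
R_p = (79.2×4.21)/(79.2+4.21) = 3.998 Ω
R_total = R_p + 56.0 = 3.998 + 56.0 = 60.00 Ω
I = V / R_total = 182 / 60.00 = 3.033 A
Voltage across the parallel pair: V_p = I × R_p = 3.033 × 3.998 = 12.13 V
Use P = V²/R for R2 with V = V_p.
P_R2 = (12.13)² / 4.21 = 34.93 W

34.9 W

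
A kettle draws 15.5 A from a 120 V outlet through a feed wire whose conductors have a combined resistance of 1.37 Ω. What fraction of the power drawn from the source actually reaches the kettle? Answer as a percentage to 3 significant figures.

82.3 %

The feed wire carries the full 15.5 A.
P_line = I² R_line = (15.50)² × 1.37 = 329.1 W
P_source = V I = 120 × 15.50 = 1860 W; P_load = 1531 W
η = P_load / P_source = 1531 / 1860 = 0.8230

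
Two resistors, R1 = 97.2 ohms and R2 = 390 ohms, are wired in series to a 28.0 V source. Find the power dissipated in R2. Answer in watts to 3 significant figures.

Every series element carries the same I. Get I from the total resistance, then P = I² × R2.
R_total = 97.2 + 390 = 487.2 Ω
I = V / R_total = 28.0 / 487.2 = 0.05747 A
P_R2 = I² × R2 = (0.05747)² × 390 = 1.288 W

1.29 W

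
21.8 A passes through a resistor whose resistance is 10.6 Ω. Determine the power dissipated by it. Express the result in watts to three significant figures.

5040 W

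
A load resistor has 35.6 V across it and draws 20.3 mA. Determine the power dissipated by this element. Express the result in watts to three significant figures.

0.723 W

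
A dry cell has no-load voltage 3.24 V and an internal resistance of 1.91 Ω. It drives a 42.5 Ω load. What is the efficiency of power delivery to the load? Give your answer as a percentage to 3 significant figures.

95.7 %

Efficiency is P_load / P_total. With a series r and R sharing the same I, P = I²R for each, so η = R/(R+r).
η = R / (R + r) = 42.5 / (42.5 + 1.91) = 0.9570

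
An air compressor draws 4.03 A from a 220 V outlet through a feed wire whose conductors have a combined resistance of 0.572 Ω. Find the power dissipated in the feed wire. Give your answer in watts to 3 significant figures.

Line loss is just I²R for the cable — we know both I and R_line directly.
The feed wire carries the full 4.03 A.
P_line = I² R_line = (4.030)² × 0.572 = 9.290 W

9.29 W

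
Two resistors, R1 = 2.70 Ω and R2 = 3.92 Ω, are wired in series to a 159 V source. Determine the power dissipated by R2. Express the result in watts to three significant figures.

2260 W

In a series string the same current flows through every resistor — find that current, then P = I²R for the one we want.
R_total = 2.70 + 3.92 = 6.620 Ω
I = V / R_total = 159 / 6.620 = 24.02 A
P_R2 = I² × R2 = (24.02)² × 3.92 = 2261 W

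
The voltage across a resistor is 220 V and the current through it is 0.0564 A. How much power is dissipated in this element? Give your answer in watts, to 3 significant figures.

12.4 W

Both the voltage across and the current through the element are known, so P = V I applies directly.
P = 220 V × 0.05640 A = 12.41 W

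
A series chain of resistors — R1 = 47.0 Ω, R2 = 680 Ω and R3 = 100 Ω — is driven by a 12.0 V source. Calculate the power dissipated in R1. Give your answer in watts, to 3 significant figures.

Since the resistors are in series they all carry the loop current I = V/R_total; the power in any one is I²R.
R_total = 47.0 + 680 + 100 = 827.0 Ω
I = V / R_total = 12.0 / 827.0 = 0.01451 A
P_R1 = I² × R1 = (0.01451)² × 47.0 = 0.009896 W

0.00990 W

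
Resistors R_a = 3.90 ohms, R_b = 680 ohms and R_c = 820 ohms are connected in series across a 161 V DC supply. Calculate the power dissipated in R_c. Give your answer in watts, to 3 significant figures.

The current is common to all series resistors; compute it, then apply P = I²R for the target.
R_total = 3.90 + 680 + 820 = 1504 Ω
I = V / R_total = 161 / 1504 = 0.1071 A
P_R_c = I² × R_c = (0.1071)² × 820 = 9.398 W

9.40 W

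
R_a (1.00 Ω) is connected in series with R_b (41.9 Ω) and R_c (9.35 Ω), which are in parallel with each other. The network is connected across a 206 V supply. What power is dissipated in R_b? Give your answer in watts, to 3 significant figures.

792 W

Collapse R_b‖R_c to a single equivalent, reducing the network to two series elements.
R_p = (41.9×9.35)/(41.9+9.35) = 7.644 Ω
R_total = 1.00 + 7.644 = 8.644 Ω
I = V / R_total = 206 / 8.644 = 23.83 A
Voltage across the parallel pair: V_p = I × R_p = 23.83 × 7.644 = 182.2 V
R_b is across V_p, so use P = V²/R for that branch.
P_R_b = (182.2)² / 41.9 = 792.0 W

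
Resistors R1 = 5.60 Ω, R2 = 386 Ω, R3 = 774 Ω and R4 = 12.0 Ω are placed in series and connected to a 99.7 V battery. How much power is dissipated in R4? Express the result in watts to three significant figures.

Every series element carries the same I. Get I from the total resistance, then P = I² × R4.
R_total = 5.60 + 386 + 774 + 12.0 = 1178 Ω
I = V / R_total = 99.7 / 1178 = 0.08466 A
P_R4 = I² × R4 = (0.08466)² × 12.0 = 0.08602 W

0.0860 W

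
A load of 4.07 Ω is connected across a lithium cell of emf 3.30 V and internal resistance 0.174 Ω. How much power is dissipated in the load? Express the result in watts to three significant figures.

2.46 W

The internal resistance and the load are in series, so the same I flows through both; get I from ε/(r+R), then I²R for the load.
I = ε / (r + R) = 3.30 / (0.174 + 4.07) = 0.7776 A
P_load = I² R = (0.7776)² × 4.07 = 2.461 W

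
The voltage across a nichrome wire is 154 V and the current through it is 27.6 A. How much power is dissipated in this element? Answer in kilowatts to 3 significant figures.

With V and I both given, power follows immediately from P = V I.
P = 154 V × 27.60 A = 4250 W

4.25 kW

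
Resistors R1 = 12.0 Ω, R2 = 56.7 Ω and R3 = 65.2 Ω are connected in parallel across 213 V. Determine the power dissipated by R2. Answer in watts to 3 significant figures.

800 W

Each parallel branch sees the full supply voltage, so P = V²/R applies directly to the target branch.
P_R2 = V² / R2 = (213)² / 56.7 Ω = 800.2 W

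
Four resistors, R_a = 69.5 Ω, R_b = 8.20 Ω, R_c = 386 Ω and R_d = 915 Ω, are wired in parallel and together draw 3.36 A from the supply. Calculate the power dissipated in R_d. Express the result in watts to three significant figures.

Parallel branches share V, not I — compute V via R_eq, then use V²/R for the target branch.
1/R_eq = 1/69.5 + 1/8.20 + 1/386 + 1/915 ⇒ R_eq = 7.142 Ω
V = I_total × R_eq = 3.360 × 7.142 = 24.00 V
P_R_d = V² / R_d = (24.00)² / 915 = 0.6293 W

0.629 W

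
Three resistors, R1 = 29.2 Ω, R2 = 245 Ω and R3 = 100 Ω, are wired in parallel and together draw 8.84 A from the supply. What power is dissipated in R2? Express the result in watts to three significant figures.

The branches share the same voltage, but only the total current is given — find V from the equivalent resistance first.
1/R_eq = 1/29.2 + 1/245 + 1/100 ⇒ R_eq = 20.69 Ω
V = I_total × R_eq = 8.840 × 20.69 = 182.9 V
P_R2 = V² / R2 = (182.9)² / 245 = 136.6 W

137 W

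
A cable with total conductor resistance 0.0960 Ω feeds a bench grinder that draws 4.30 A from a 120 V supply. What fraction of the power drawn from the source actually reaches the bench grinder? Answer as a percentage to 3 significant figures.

The cable carries the full 4.30 A.
P_line = I² R_line = (4.300)² × 0.0960 = 1.775 W
P_source = V I = 120 × 4.300 = 516.0 W; P_load = 514.2 W
η = P_load / P_source = 514.2 / 516.0 = 0.9966

99.7 %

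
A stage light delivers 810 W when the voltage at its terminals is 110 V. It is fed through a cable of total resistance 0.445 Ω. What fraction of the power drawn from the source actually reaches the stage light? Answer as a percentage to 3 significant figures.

I = P / V = 810 / 110 = 7.364 A through the cable.
P_line = I² R_line = (7.364)² × 0.445 = 24.13 W
P_source = P_load + P_line = 810.0 + 24.13 = 834.1 W
η = P_load / P_source = 810.0 / 834.1 = 0.9711

97.1 %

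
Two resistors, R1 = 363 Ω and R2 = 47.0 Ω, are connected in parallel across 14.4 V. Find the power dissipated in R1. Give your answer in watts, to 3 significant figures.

Every branch has 14.4 V across it, so for R1 the power is simply V²/R.
P_R1 = V² / R1 = (14.4)² / 363 Ω = 0.5712 W

0.571 W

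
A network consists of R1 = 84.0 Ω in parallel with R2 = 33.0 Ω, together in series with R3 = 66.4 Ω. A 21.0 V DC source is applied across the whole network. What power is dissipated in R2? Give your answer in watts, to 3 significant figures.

Reduce the parallel combination to a single R_p; the circuit then becomes R_p in series with the remaining resistor.
R_p = (84.0×33.0)/(84.0+33.0) = 23.69 Ω
R_total = R_p + 66.4 = 23.69 + 66.4 = 90.09 Ω
I = V / R_total = 21.0 / 90.09 = 0.2331 A
Voltage across the parallel pair: V_p = I × R_p = 0.2331 × 23.69 = 5.523 V
Use P = V²/R for R2 with V = V_p.
P_R2 = (5.523)² / 33.0 = 0.9242 W

0.924 W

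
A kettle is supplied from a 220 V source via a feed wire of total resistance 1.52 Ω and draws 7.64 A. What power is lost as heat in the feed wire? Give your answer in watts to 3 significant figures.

The feed wire is a series resistance carrying the load current; its dissipation is I²R_line.
The feed wire carries the full 7.64 A.
P_line = I² R_line = (7.640)² × 1.52 = 88.72 W

88.7 W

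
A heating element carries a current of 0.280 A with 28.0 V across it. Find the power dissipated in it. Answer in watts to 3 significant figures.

7.84 W

V and I are known directly — P = V I, no intermediate step needed.
P = 28.0 V × 0.2800 A = 7.840 W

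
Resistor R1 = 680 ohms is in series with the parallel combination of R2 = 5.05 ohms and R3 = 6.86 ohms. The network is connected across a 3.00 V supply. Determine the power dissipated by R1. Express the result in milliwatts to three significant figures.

Reduce the parallel pair to R_p first; the network is then a simple series string.
R_p = (5.05×6.86)/(5.05+6.86) = 2.909 Ω
R_total = 680 + 2.909 = 682.9 Ω
I = V / R_total = 3.00 / 682.9 = 0.004393 A
The full supply current passes through R1: P = I²R.
P_R1 = (0.004393)² × 680 = 0.01312 W

13.1 mW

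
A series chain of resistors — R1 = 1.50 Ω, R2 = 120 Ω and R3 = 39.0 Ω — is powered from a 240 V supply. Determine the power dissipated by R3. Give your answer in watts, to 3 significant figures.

87.2 W

The current is common to all series resistors; compute it, then apply P = I²R for the target.
R_total = 1.50 + 120 + 39.0 = 160.5 Ω
I = V / R_total = 240 / 160.5 = 1.495 A
P_R3 = I² × R3 = (1.495)² × 39.0 = 87.20 W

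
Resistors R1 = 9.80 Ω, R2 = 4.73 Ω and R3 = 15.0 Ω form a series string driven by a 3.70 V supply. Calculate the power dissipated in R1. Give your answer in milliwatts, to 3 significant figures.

Since the resistors are in series they all carry the loop current I = V/R_total; the power in any one is I²R.
R_total = 9.80 + 4.73 + 15.0 = 29.53 Ω
I = V / R_total = 3.70 / 29.53 = 0.1253 A
P_R1 = I² × R1 = (0.1253)² × 9.80 = 0.1539 W

154 mW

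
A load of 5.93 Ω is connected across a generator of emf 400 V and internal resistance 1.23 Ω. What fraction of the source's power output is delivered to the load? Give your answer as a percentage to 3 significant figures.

82.8 %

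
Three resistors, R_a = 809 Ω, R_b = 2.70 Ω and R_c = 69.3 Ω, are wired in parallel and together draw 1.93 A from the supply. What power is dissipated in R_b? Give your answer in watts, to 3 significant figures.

9.26 W

We need the common branch voltage; get it from I_total × R_eq, then P = V²/R for the branch.
1/R_eq = 1/809 + 1/2.70 + 1/69.3 ⇒ R_eq = 2.590 Ω
V = I_total × R_eq = 1.930 × 2.590 = 5.000 V
P_R_b = V² / R_b = (5.000)² / 2.70 = 9.258 W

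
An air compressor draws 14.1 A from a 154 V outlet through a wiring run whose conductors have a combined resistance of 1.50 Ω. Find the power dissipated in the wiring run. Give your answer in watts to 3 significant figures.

298 W

Line loss is just I²R for the cable — we know both I and R_line directly.
The wiring run carries the full 14.1 A.
P_line = I² R_line = (14.10)² × 1.50 = 298.2 W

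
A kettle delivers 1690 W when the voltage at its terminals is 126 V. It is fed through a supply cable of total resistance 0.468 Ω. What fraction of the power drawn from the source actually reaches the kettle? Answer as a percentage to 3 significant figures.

I = P / V = 1690 / 126 = 13.41 A through the supply cable.
P_line = I² R_line = (13.41)² × 0.468 = 84.19 W
P_source = P_load + P_line = 1690 + 84.19 = 1774 W
η = P_load / P_source = 1690 / 1774 = 0.9525

95.3 %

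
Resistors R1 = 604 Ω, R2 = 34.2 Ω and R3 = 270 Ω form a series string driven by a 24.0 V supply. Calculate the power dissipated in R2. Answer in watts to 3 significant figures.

0.0239 W

The current is common to all series resistors; compute it, then apply P = I²R for the target.
R_total = 604 + 34.2 + 270 = 908.2 Ω
I = V / R_total = 24.0 / 908.2 = 0.02643 A
P_R2 = I² × R2 = (0.02643)² × 34.2 = 0.02388 W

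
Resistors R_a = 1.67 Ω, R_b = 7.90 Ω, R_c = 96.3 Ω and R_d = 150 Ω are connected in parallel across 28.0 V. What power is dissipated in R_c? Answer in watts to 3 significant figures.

8.14 W

Parallel branches share the same voltage; P = V²/R gives the branch power in one step.
P_R_c = V² / R_c = (28.0)² / 96.3 Ω = 8.141 W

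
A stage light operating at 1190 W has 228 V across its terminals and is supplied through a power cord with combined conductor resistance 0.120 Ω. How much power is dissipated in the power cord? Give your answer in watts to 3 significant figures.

3.27 W

Line loss is just I²R for the cable — we know both I and R_line directly.
I = P / V = 1190 / 228 = 5.219 A through the power cord.
P_line = I² R_line = (5.219)² × 0.120 = 3.269 W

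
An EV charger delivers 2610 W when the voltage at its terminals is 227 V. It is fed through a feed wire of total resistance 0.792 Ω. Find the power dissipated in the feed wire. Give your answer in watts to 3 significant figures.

105 W

The feed wire is a series resistance carrying the load current; its dissipation is I²R_line.
I = P / V = 2610 / 227 = 11.50 A through the feed wire.
P_line = I² R_line = (11.50)² × 0.792 = 104.7 W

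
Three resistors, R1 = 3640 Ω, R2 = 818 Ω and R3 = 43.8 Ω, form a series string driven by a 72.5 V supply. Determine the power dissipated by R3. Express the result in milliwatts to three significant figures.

In a series string the same current flows through every resistor — find that current, then P = I²R for the one we want.
R_total = 3640 + 818 + 43.8 = 4502 Ω
I = V / R_total = 72.5 / 4502 = 0.01610 A
P_R3 = I² × R3 = (0.01610)² × 43.8 = 0.01136 W

11.4 mW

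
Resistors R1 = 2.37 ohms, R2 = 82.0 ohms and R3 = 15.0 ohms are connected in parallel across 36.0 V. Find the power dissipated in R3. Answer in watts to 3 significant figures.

86.4 W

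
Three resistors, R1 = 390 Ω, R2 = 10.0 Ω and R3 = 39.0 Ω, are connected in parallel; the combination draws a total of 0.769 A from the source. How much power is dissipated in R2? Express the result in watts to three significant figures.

3.60 W

Parallel branches share V, not I — compute V via R_eq, then use V²/R for the target branch.
1/R_eq = 1/390 + 1/10.0 + 1/39.0 ⇒ R_eq = 7.800 Ω
V = I_total × R_eq = 0.7690 × 7.800 = 5.998 V
P_R2 = V² / R2 = (5.998)² / 10.0 = 3.598 W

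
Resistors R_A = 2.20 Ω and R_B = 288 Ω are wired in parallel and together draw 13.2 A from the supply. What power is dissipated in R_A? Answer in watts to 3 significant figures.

We need the common branch voltage; get it from I_total × R_eq, then P = V²/R for the branch.
1/R_eq = 1/2.20 + 1/288 ⇒ R_eq = 2.183 Ω
V = I_total × R_eq = 13.20 × 2.183 = 28.82 V
P_R_A = V² / R_A = (28.82)² / 2.20 = 377.5 W

378 W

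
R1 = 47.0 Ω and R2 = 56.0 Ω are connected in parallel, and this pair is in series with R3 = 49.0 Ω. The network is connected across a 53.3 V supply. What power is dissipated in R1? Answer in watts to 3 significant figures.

Collapse the R1‖R2 pair into one equivalent R_p; then R_p and R3 form a series string.
R_p = (47.0×56.0)/(47.0+56.0) = 25.55 Ω
R_total = R_p + 49.0 = 25.55 + 49.0 = 74.55 Ω
I = V / R_total = 53.3 / 74.55 = 0.7149 A
Voltage across the parallel pair: V_p = I × R_p = 0.7149 × 25.55 = 18.27 V
Use P = V²/R for R1 with V = V_p.
P_R1 = (18.27)² / 47.0 = 7.101 W

7.10 W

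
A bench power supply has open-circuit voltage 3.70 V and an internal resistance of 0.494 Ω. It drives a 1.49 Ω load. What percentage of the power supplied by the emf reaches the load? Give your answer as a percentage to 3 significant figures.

75.1 %

η = P_load/(P_load+P_int) = I²R/(I²R+I²r) = R/(R+r) — the I² cancels for series elements.
η = R / (R + r) = 1.49 / (1.49 + 0.494) = 0.7510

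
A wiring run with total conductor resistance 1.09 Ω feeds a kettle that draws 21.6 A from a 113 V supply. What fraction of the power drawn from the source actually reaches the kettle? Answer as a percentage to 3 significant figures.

79.2 %

The wiring run carries the full 21.6 A.
P_line = I² R_line = (21.60)² × 1.09 = 508.6 W
P_source = V I = 113 × 21.60 = 2441 W; P_load = 1932 W
η = P_load / P_source = 1932 / 2441 = 0.7916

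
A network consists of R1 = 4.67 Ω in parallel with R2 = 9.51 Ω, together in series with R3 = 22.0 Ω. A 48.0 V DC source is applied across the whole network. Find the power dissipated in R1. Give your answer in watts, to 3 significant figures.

7.66 W

Combine R1 and R2 into their parallel equivalent first, reducing the network to two series resistors.
R_p = (4.67×9.51)/(4.67+9.51) = 3.132 Ω
R_total = R_p + 22.0 = 3.132 + 22.0 = 25.13 Ω
I = V / R_total = 48.0 / 25.13 = 1.910 A
Voltage across the parallel pair: V_p = I × R_p = 1.910 × 3.132 = 5.982 V
Use P = V²/R for R1 with V = V_p.
P_R1 = (5.982)² / 4.67 = 7.662 W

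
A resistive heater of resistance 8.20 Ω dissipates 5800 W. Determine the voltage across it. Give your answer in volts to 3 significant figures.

218 V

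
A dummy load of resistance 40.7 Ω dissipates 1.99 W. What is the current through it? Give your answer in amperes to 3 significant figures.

0.221 A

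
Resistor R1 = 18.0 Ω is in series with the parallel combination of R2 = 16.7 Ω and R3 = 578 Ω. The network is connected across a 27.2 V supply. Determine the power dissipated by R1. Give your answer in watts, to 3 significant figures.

11.4 W

Reduce the parallel pair to R_p first; the network is then a simple series string.
R_p = (16.7×578)/(16.7+578) = 16.23 Ω
R_total = 18.0 + 16.23 = 34.23 Ω
I = V / R_total = 27.2 / 34.23 = 0.7946 A
R1 carries the full series current, so P = I²R.
P_R1 = (0.7946)² × 18.0 = 11.37 W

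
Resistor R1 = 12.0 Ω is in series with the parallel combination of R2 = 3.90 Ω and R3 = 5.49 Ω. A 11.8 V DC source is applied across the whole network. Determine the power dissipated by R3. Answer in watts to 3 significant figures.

First combine the parallel branches into one equivalent R_p, then R1 + R_p is a series pair.
R_p = (3.90×5.49)/(3.90+5.49) = 2.280 Ω
R_total = 12.0 + 2.280 = 14.28 Ω
I = V / R_total = 11.8 / 14.28 = 0.8263 A
Voltage across the parallel pair: V_p = I × R_p = 0.8263 × 2.280 = 1.884 V
With V_p across R3, its power is V_p²/R3.
P_R3 = (1.884)² / 5.49 = 0.6466 W

0.647 W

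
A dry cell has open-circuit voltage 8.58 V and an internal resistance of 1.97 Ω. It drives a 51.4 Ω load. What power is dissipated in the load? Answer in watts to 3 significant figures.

Load and internal resistance form a series loop — compute the loop current, then the load power via I²R.
I = ε / (r + R) = 8.58 / (1.97 + 51.4) = 0.1608 A
P_load = I² R = (0.1608)² × 51.4 = 1.328 W

1.33 W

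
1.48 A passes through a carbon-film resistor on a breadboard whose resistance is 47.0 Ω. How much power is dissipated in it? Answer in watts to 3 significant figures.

103 W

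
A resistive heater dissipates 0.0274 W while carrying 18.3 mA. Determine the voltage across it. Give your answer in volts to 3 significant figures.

1.50 V

Inverting the appropriate power form: V = P / I.
V = 0.0274 / 0.01830 = 1.497 V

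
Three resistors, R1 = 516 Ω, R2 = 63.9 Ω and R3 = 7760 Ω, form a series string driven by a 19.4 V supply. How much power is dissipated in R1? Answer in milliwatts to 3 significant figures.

Every series element carries the same I. Get I from the total resistance, then P = I² × R1.
R_total = 516 + 63.9 + 7760 = 8340 Ω
I = V / R_total = 19.4 / 8340 = 0.002326 A
P_R1 = I² × R1 = (0.002326)² × 516 = 0.002792 W

2.79 mW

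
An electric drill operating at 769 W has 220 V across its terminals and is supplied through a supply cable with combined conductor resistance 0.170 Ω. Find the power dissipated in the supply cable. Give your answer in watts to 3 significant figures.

2.08 W

Only the current and the line resistance are needed for the I²R loss.
I = P / V = 769 / 220 = 3.495 A through the supply cable.
P_line = I² R_line = (3.495)² × 0.170 = 2.077 W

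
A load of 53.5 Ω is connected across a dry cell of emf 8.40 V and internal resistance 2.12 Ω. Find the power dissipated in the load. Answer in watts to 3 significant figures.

Find the circuit current first, then P = I²R for the load (series elements share I).
I = ε / (r + R) = 8.40 / (2.12 + 53.5) = 0.1510 A
P_load = I² R = (0.1510)² × 53.5 = 1.220 W

1.22 W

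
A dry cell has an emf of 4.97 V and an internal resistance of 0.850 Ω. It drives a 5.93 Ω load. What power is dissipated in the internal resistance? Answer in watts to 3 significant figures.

0.457 W

The source's internal resistance is just another series element carrying I; its dissipation is I²r.
I = ε / (r + R) = 4.97 / (0.850 + 5.93) = 0.7330 A
P_int = I² r = (0.7330)² × 0.850 = 0.4567 W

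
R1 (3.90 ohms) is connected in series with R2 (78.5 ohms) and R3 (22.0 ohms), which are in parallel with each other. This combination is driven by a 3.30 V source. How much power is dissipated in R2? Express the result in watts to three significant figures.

First combine the parallel branches into one equivalent R_p, then R1 + R_p is a series pair.
R_p = (78.5×22.0)/(78.5+22.0) = 17.18 Ω
R_total = 3.90 + 17.18 = 21.08 Ω
I = V / R_total = 3.30 / 21.08 = 0.1565 A
Voltage across the parallel pair: V_p = I × R_p = 0.1565 × 17.18 = 2.690 V
R2 is across V_p, so use P = V²/R for that branch.
P_R2 = (2.690)² / 78.5 = 0.09215 W

0.0922 W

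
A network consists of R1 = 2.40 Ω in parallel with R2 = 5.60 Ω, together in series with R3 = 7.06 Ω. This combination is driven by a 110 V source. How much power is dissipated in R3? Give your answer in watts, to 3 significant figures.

Reduce the parallel combination to a single R_p; the circuit then becomes R_p in series with the remaining resistor.
R_p = (2.40×5.60)/(2.40+5.60) = 1.680 Ω
R_total = R_p + 7.06 = 1.680 + 7.06 = 8.740 Ω
I = V / R_total = 110 / 8.740 = 12.59 A
All the supply current flows through R3; use P = I²R3.
P_R3 = (12.59)² × 7.06 = 1118 W

1120 W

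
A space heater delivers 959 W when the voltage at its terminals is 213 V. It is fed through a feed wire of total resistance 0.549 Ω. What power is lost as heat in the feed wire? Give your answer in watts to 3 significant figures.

11.1 W

The feed wire and load are in series, so the same current flows in both; the loss is I²R_line.
I = P / V = 959 / 213 = 4.502 A through the feed wire.
P_line = I² R_line = (4.502)² × 0.549 = 11.13 W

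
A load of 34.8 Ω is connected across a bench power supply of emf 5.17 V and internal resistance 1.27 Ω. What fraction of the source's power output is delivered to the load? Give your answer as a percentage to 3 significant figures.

96.5 %

Efficiency is P_load / P_total. With a series r and R sharing the same I, P = I²R for each, so η = R/(R+r).
η = R / (R + r) = 34.8 / (34.8 + 1.27) = 0.9648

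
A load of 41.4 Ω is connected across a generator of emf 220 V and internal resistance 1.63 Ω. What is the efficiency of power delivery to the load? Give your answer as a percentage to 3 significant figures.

96.2 %

Both r and R carry the same current, so the power split is just the resistance split: η = R/(R+r).
η = R / (R + r) = 41.4 / (41.4 + 1.63) = 0.9621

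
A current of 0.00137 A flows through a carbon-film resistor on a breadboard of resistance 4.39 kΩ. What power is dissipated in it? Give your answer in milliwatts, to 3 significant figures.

Knowing I and R, the power is just I²R — no need to find V first.
P = (0.001370 A)² × 4390 Ω = 0.008240 W

8.24 mW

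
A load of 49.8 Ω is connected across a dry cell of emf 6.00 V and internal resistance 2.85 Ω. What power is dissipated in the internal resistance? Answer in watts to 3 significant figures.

r is in series with the load, so it carries the full circuit current — the loss in it is I²r.
I = ε / (r + R) = 6.00 / (2.85 + 49.8) = 0.1140 A
P_int = I² r = (0.1140)² × 2.85 = 0.03701 W

0.0370 W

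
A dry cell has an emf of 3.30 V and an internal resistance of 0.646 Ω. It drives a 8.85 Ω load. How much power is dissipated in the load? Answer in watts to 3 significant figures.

Find the circuit current first, then P = I²R for the load (series elements share I).
I = ε / (r + R) = 3.30 / (0.646 + 8.85) = 0.3475 A
P_load = I² R = (0.3475)² × 8.85 = 1.069 W

1.07 W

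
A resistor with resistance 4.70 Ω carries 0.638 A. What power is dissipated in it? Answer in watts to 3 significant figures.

The current through and the resistance of the element are both given; use P = I²R.
P = (0.6380 A)² × 4.70 Ω = 1.913 W

1.91 W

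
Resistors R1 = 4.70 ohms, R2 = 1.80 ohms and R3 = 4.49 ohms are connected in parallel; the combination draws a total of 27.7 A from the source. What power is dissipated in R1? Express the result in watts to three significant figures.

We need the common branch voltage; get it from I_total × R_eq, then P = V²/R for the branch.
1/R_eq = 1/4.70 + 1/1.80 + 1/4.49 ⇒ R_eq = 1.009 Ω
V = I_total × R_eq = 27.70 × 1.009 = 27.95 V
P_R1 = V² / R1 = (27.95)² / 4.70 = 166.2 W

166 W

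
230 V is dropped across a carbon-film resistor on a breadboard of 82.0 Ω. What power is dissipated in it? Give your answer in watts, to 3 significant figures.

Voltage and resistance are given, so P = V²/R is the one-step route.
P = (230 V)² / 82.0 Ω = 645.1 W

645 W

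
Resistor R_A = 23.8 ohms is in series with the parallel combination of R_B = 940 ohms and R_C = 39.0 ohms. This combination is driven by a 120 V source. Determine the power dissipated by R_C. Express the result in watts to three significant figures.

Replace R_B and R_C with their parallel equivalent so the circuit becomes R_A in series with R_p.
R_p = (940×39.0)/(940+39.0) = 37.45 Ω
R_total = 23.8 + 37.45 = 61.25 Ω
I = V / R_total = 120 / 61.25 = 1.959 A
Voltage across the parallel pair: V_p = I × R_p = 1.959 × 37.45 = 73.37 V
R_C sees V_p directly, so P = V_p² / R_C.
P_R_C = (73.37)² / 39.0 = 138.0 W

138 W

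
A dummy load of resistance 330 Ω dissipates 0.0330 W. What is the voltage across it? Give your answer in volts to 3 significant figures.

3.30 V

Rearranging the power relation for the two known quantities gives V = √(P R).
V = √(0.0330 × 330) = 3.300 V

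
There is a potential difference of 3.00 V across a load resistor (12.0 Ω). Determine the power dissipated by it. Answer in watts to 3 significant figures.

0.750 W

Voltage and resistance are given, so P = V²/R is the one-step route.
P = (3.00 V)² / 12.0 Ω = 0.7500 W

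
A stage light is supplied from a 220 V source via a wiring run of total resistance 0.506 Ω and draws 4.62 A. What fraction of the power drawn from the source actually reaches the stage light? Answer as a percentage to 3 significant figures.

98.9 %

The wiring run carries the full 4.62 A.
P_line = I² R_line = (4.620)² × 0.506 = 10.80 W
P_source = V I = 220 × 4.620 = 1016 W; P_load = 1006 W
η = P_load / P_source = 1006 / 1016 = 0.9894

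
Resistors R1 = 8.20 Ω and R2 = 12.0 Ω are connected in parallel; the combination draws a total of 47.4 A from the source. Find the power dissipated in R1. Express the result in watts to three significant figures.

6500 W

Parallel branches share V, not I — compute V via R_eq, then use V²/R for the target branch.
1/R_eq = 1/8.20 + 1/12.0 ⇒ R_eq = 4.871 Ω
V = I_total × R_eq = 47.40 × 4.871 = 230.9 V
P_R1 = V² / R1 = (230.9)² / 8.20 = 6502 W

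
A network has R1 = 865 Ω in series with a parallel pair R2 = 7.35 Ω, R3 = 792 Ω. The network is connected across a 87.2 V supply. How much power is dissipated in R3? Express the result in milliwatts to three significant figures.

Collapse R2‖R3 to a single equivalent, reducing the network to two series elements.
R_p = (7.35×792)/(7.35+792) = 7.282 Ω
R_total = 865 + 7.282 = 872.3 Ω
I = V / R_total = 87.2 / 872.3 = 0.09997 A
Voltage across the parallel pair: V_p = I × R_p = 0.09997 × 7.282 = 0.7280 V
R3 is across V_p, so use P = V²/R for that branch.
P_R3 = (0.7280)² / 792 = 0.0006692 W

0.669 mW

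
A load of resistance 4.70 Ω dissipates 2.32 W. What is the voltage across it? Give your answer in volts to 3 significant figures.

Inverting the appropriate power form: V = √(P R).
V = √(2.32 × 4.70) = 3.302 V

3.30 V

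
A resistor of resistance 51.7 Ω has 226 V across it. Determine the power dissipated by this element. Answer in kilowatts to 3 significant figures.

Voltage and resistance are given, so P = V²/R is the one-step route.
P = (226 V)² / 51.7 Ω = 987.9 W

0.988 kW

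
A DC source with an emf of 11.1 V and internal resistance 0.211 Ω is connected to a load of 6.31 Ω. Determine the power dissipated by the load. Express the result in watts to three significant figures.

18.3 W

With r and R in series, I = ε/(r+R); the load dissipates I²R.
I = ε / (r + R) = 11.1 / (0.211 + 6.31) = 1.702 A
P_load = I² R = (1.702)² × 6.31 = 18.28 W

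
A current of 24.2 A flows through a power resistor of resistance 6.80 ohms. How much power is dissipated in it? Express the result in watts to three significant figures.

3980 W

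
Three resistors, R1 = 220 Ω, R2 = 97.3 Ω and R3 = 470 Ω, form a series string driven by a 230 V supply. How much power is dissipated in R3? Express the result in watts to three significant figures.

40.1 W

Series elements share the same current, so find I first, then use P = I²R.
R_total = 220 + 97.3 + 470 = 787.3 Ω
I = V / R_total = 230 / 787.3 = 0.2921 A
P_R3 = I² × R3 = (0.2921)² × 470 = 40.11 W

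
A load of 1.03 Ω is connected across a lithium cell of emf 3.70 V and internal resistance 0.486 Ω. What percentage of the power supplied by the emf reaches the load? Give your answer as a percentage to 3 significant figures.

67.9 %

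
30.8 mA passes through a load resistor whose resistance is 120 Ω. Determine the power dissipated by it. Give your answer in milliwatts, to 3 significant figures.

The current through and the resistance of the element are both given; use P = I²R.
P = (0.03080 A)² × 120 Ω = 0.1138 W

114 mW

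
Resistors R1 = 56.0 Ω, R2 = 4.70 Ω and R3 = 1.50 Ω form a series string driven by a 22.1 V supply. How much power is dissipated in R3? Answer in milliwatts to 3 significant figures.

189 mW

In a series string the same current flows through every resistor — find that current, then P = I²R for the one we want.
R_total = 56.0 + 4.70 + 1.50 = 62.20 Ω
I = V / R_total = 22.1 / 62.20 = 0.3553 A
P_R3 = I² × R3 = (0.3553)² × 1.50 = 0.1894 W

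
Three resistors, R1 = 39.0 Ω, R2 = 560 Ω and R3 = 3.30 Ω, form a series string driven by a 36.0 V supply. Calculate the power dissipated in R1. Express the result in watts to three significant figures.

The current is common to all series resistors; compute it, then apply P = I²R for the target.
R_total = 39.0 + 560 + 3.30 = 602.3 Ω
I = V / R_total = 36.0 / 602.3 = 0.05977 A
P_R1 = I² × R1 = (0.05977)² × 39.0 = 0.1393 W

0.139 W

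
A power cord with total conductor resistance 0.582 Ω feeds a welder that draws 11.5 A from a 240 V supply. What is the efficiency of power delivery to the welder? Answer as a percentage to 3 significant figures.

The power cord carries the full 11.5 A.
P_line = I² R_line = (11.50)² × 0.582 = 76.97 W
P_source = V I = 240 × 11.50 = 2760 W; P_load = 2683 W
η = P_load / P_source = 2683 / 2760 = 0.9721

97.2 %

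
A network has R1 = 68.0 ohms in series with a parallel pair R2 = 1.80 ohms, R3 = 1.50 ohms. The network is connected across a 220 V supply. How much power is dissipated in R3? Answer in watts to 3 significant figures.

Reduce the parallel pair to R_p first; the network is then a simple series string.
R_p = (1.80×1.50)/(1.80+1.50) = 0.8182 Ω
R_total = 68.0 + 0.8182 = 68.82 Ω
I = V / R_total = 220 / 68.82 = 3.197 A
Voltage across the parallel pair: V_p = I × R_p = 3.197 × 0.8182 = 2.616 V
With V_p across R3, its power is V_p²/R3.
P_R3 = (2.616)² / 1.50 = 4.561 W

4.56 W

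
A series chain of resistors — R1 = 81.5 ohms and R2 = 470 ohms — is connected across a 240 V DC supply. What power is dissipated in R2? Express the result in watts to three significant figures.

89.0 W

The current is common to all series resistors; compute it, then apply P = I²R for the target.
R_total = 81.5 + 470 = 551.5 Ω
I = V / R_total = 240 / 551.5 = 0.4352 A
P_R2 = I² × R2 = (0.4352)² × 470 = 89.01 W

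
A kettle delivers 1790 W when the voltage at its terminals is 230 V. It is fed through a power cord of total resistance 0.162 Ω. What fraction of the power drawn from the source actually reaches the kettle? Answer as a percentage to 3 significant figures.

99.5 %

I = P / V = 1790 / 230 = 7.783 A through the power cord.
P_line = I² R_line = (7.783)² × 0.162 = 9.812 W
P_source = P_load + P_line = 1790 + 9.812 = 1800 W
η = P_load / P_source = 1790 / 1800 = 0.9945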